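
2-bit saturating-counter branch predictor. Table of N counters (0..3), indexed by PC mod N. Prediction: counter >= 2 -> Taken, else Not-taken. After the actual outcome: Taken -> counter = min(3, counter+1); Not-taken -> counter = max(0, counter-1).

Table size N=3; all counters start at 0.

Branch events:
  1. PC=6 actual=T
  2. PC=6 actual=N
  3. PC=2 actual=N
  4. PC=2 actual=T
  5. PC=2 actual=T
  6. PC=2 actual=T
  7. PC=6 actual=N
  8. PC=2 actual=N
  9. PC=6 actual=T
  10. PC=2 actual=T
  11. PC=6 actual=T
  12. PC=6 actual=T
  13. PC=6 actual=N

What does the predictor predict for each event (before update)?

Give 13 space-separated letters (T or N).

Ev 1: PC=6 idx=0 pred=N actual=T -> ctr[0]=1
Ev 2: PC=6 idx=0 pred=N actual=N -> ctr[0]=0
Ev 3: PC=2 idx=2 pred=N actual=N -> ctr[2]=0
Ev 4: PC=2 idx=2 pred=N actual=T -> ctr[2]=1
Ev 5: PC=2 idx=2 pred=N actual=T -> ctr[2]=2
Ev 6: PC=2 idx=2 pred=T actual=T -> ctr[2]=3
Ev 7: PC=6 idx=0 pred=N actual=N -> ctr[0]=0
Ev 8: PC=2 idx=2 pred=T actual=N -> ctr[2]=2
Ev 9: PC=6 idx=0 pred=N actual=T -> ctr[0]=1
Ev 10: PC=2 idx=2 pred=T actual=T -> ctr[2]=3
Ev 11: PC=6 idx=0 pred=N actual=T -> ctr[0]=2
Ev 12: PC=6 idx=0 pred=T actual=T -> ctr[0]=3
Ev 13: PC=6 idx=0 pred=T actual=N -> ctr[0]=2

Answer: N N N N N T N T N T N T T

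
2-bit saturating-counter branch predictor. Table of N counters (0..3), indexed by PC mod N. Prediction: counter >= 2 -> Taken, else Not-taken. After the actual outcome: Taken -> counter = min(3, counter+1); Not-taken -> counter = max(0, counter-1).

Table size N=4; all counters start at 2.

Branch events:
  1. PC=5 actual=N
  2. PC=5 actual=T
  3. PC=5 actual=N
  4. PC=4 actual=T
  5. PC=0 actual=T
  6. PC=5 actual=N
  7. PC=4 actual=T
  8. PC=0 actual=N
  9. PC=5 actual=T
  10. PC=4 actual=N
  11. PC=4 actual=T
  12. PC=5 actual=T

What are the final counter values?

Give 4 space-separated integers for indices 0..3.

Ev 1: PC=5 idx=1 pred=T actual=N -> ctr[1]=1
Ev 2: PC=5 idx=1 pred=N actual=T -> ctr[1]=2
Ev 3: PC=5 idx=1 pred=T actual=N -> ctr[1]=1
Ev 4: PC=4 idx=0 pred=T actual=T -> ctr[0]=3
Ev 5: PC=0 idx=0 pred=T actual=T -> ctr[0]=3
Ev 6: PC=5 idx=1 pred=N actual=N -> ctr[1]=0
Ev 7: PC=4 idx=0 pred=T actual=T -> ctr[0]=3
Ev 8: PC=0 idx=0 pred=T actual=N -> ctr[0]=2
Ev 9: PC=5 idx=1 pred=N actual=T -> ctr[1]=1
Ev 10: PC=4 idx=0 pred=T actual=N -> ctr[0]=1
Ev 11: PC=4 idx=0 pred=N actual=T -> ctr[0]=2
Ev 12: PC=5 idx=1 pred=N actual=T -> ctr[1]=2

Answer: 2 2 2 2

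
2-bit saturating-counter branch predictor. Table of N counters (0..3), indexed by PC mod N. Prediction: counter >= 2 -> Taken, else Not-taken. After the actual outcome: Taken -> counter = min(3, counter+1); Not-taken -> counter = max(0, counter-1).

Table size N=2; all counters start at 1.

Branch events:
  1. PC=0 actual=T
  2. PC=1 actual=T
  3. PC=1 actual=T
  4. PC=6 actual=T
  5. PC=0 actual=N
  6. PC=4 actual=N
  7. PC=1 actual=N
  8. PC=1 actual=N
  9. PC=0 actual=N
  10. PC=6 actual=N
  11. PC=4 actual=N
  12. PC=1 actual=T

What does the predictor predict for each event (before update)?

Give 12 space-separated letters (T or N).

Answer: N N T T T T T T N N N N

Derivation:
Ev 1: PC=0 idx=0 pred=N actual=T -> ctr[0]=2
Ev 2: PC=1 idx=1 pred=N actual=T -> ctr[1]=2
Ev 3: PC=1 idx=1 pred=T actual=T -> ctr[1]=3
Ev 4: PC=6 idx=0 pred=T actual=T -> ctr[0]=3
Ev 5: PC=0 idx=0 pred=T actual=N -> ctr[0]=2
Ev 6: PC=4 idx=0 pred=T actual=N -> ctr[0]=1
Ev 7: PC=1 idx=1 pred=T actual=N -> ctr[1]=2
Ev 8: PC=1 idx=1 pred=T actual=N -> ctr[1]=1
Ev 9: PC=0 idx=0 pred=N actual=N -> ctr[0]=0
Ev 10: PC=6 idx=0 pred=N actual=N -> ctr[0]=0
Ev 11: PC=4 idx=0 pred=N actual=N -> ctr[0]=0
Ev 12: PC=1 idx=1 pred=N actual=T -> ctr[1]=2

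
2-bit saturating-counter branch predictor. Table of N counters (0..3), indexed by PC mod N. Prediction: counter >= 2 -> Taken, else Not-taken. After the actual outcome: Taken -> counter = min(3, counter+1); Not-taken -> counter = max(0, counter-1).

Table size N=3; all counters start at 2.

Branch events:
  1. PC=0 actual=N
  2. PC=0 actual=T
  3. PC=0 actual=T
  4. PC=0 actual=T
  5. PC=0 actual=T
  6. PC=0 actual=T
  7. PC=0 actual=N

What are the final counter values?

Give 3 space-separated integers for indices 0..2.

Answer: 2 2 2

Derivation:
Ev 1: PC=0 idx=0 pred=T actual=N -> ctr[0]=1
Ev 2: PC=0 idx=0 pred=N actual=T -> ctr[0]=2
Ev 3: PC=0 idx=0 pred=T actual=T -> ctr[0]=3
Ev 4: PC=0 idx=0 pred=T actual=T -> ctr[0]=3
Ev 5: PC=0 idx=0 pred=T actual=T -> ctr[0]=3
Ev 6: PC=0 idx=0 pred=T actual=T -> ctr[0]=3
Ev 7: PC=0 idx=0 pred=T actual=N -> ctr[0]=2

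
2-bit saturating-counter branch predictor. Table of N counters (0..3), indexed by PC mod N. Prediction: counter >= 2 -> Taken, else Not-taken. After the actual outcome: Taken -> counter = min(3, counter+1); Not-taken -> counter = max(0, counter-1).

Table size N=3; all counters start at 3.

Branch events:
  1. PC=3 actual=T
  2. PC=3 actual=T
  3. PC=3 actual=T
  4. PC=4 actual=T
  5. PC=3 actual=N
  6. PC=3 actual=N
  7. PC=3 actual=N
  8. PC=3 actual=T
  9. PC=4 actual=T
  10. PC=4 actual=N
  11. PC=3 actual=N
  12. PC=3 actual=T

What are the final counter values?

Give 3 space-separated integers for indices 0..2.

Answer: 1 2 3

Derivation:
Ev 1: PC=3 idx=0 pred=T actual=T -> ctr[0]=3
Ev 2: PC=3 idx=0 pred=T actual=T -> ctr[0]=3
Ev 3: PC=3 idx=0 pred=T actual=T -> ctr[0]=3
Ev 4: PC=4 idx=1 pred=T actual=T -> ctr[1]=3
Ev 5: PC=3 idx=0 pred=T actual=N -> ctr[0]=2
Ev 6: PC=3 idx=0 pred=T actual=N -> ctr[0]=1
Ev 7: PC=3 idx=0 pred=N actual=N -> ctr[0]=0
Ev 8: PC=3 idx=0 pred=N actual=T -> ctr[0]=1
Ev 9: PC=4 idx=1 pred=T actual=T -> ctr[1]=3
Ev 10: PC=4 idx=1 pred=T actual=N -> ctr[1]=2
Ev 11: PC=3 idx=0 pred=N actual=N -> ctr[0]=0
Ev 12: PC=3 idx=0 pred=N actual=T -> ctr[0]=1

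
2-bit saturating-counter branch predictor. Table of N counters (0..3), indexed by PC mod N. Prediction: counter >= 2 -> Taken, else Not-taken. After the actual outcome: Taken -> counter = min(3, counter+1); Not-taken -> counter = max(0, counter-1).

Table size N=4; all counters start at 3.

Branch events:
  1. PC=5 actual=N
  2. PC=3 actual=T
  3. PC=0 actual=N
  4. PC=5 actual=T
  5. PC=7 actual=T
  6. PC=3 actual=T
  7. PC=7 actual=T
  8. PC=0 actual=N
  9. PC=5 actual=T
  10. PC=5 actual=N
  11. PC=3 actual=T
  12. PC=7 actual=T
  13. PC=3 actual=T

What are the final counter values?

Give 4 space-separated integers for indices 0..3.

Ev 1: PC=5 idx=1 pred=T actual=N -> ctr[1]=2
Ev 2: PC=3 idx=3 pred=T actual=T -> ctr[3]=3
Ev 3: PC=0 idx=0 pred=T actual=N -> ctr[0]=2
Ev 4: PC=5 idx=1 pred=T actual=T -> ctr[1]=3
Ev 5: PC=7 idx=3 pred=T actual=T -> ctr[3]=3
Ev 6: PC=3 idx=3 pred=T actual=T -> ctr[3]=3
Ev 7: PC=7 idx=3 pred=T actual=T -> ctr[3]=3
Ev 8: PC=0 idx=0 pred=T actual=N -> ctr[0]=1
Ev 9: PC=5 idx=1 pred=T actual=T -> ctr[1]=3
Ev 10: PC=5 idx=1 pred=T actual=N -> ctr[1]=2
Ev 11: PC=3 idx=3 pred=T actual=T -> ctr[3]=3
Ev 12: PC=7 idx=3 pred=T actual=T -> ctr[3]=3
Ev 13: PC=3 idx=3 pred=T actual=T -> ctr[3]=3

Answer: 1 2 3 3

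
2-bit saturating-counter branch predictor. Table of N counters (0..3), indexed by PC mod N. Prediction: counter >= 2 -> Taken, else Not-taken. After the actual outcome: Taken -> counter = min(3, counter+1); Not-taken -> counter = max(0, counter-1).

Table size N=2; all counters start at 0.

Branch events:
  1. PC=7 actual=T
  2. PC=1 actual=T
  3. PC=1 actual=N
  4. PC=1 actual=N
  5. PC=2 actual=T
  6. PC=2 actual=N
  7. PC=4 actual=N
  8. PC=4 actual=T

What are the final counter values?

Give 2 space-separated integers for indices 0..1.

Answer: 1 0

Derivation:
Ev 1: PC=7 idx=1 pred=N actual=T -> ctr[1]=1
Ev 2: PC=1 idx=1 pred=N actual=T -> ctr[1]=2
Ev 3: PC=1 idx=1 pred=T actual=N -> ctr[1]=1
Ev 4: PC=1 idx=1 pred=N actual=N -> ctr[1]=0
Ev 5: PC=2 idx=0 pred=N actual=T -> ctr[0]=1
Ev 6: PC=2 idx=0 pred=N actual=N -> ctr[0]=0
Ev 7: PC=4 idx=0 pred=N actual=N -> ctr[0]=0
Ev 8: PC=4 idx=0 pred=N actual=T -> ctr[0]=1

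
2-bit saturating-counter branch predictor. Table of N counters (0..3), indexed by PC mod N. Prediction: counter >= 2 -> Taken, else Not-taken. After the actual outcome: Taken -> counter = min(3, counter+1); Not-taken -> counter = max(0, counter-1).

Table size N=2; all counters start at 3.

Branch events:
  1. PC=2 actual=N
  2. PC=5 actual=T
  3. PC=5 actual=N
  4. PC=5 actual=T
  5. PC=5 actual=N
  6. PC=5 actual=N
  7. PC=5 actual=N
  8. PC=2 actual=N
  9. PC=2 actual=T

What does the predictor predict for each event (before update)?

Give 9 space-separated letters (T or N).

Answer: T T T T T T N T N

Derivation:
Ev 1: PC=2 idx=0 pred=T actual=N -> ctr[0]=2
Ev 2: PC=5 idx=1 pred=T actual=T -> ctr[1]=3
Ev 3: PC=5 idx=1 pred=T actual=N -> ctr[1]=2
Ev 4: PC=5 idx=1 pred=T actual=T -> ctr[1]=3
Ev 5: PC=5 idx=1 pred=T actual=N -> ctr[1]=2
Ev 6: PC=5 idx=1 pred=T actual=N -> ctr[1]=1
Ev 7: PC=5 idx=1 pred=N actual=N -> ctr[1]=0
Ev 8: PC=2 idx=0 pred=T actual=N -> ctr[0]=1
Ev 9: PC=2 idx=0 pred=N actual=T -> ctr[0]=2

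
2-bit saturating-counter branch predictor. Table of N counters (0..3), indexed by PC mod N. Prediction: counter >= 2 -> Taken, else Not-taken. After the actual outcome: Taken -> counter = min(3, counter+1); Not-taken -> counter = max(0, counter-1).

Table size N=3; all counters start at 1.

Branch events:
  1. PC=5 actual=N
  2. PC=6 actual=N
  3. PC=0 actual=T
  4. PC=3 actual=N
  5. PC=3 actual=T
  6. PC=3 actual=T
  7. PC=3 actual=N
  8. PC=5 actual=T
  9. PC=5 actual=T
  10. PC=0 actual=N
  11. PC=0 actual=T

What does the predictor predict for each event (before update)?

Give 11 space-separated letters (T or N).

Ev 1: PC=5 idx=2 pred=N actual=N -> ctr[2]=0
Ev 2: PC=6 idx=0 pred=N actual=N -> ctr[0]=0
Ev 3: PC=0 idx=0 pred=N actual=T -> ctr[0]=1
Ev 4: PC=3 idx=0 pred=N actual=N -> ctr[0]=0
Ev 5: PC=3 idx=0 pred=N actual=T -> ctr[0]=1
Ev 6: PC=3 idx=0 pred=N actual=T -> ctr[0]=2
Ev 7: PC=3 idx=0 pred=T actual=N -> ctr[0]=1
Ev 8: PC=5 idx=2 pred=N actual=T -> ctr[2]=1
Ev 9: PC=5 idx=2 pred=N actual=T -> ctr[2]=2
Ev 10: PC=0 idx=0 pred=N actual=N -> ctr[0]=0
Ev 11: PC=0 idx=0 pred=N actual=T -> ctr[0]=1

Answer: N N N N N N T N N N N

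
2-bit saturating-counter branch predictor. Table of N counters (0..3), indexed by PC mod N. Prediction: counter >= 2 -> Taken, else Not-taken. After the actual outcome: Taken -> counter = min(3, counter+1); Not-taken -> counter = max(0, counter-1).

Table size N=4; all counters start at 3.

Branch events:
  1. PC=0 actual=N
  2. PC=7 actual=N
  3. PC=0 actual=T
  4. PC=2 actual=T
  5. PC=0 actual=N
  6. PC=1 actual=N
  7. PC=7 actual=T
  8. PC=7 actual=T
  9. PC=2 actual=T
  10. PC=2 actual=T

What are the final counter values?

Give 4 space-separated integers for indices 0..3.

Ev 1: PC=0 idx=0 pred=T actual=N -> ctr[0]=2
Ev 2: PC=7 idx=3 pred=T actual=N -> ctr[3]=2
Ev 3: PC=0 idx=0 pred=T actual=T -> ctr[0]=3
Ev 4: PC=2 idx=2 pred=T actual=T -> ctr[2]=3
Ev 5: PC=0 idx=0 pred=T actual=N -> ctr[0]=2
Ev 6: PC=1 idx=1 pred=T actual=N -> ctr[1]=2
Ev 7: PC=7 idx=3 pred=T actual=T -> ctr[3]=3
Ev 8: PC=7 idx=3 pred=T actual=T -> ctr[3]=3
Ev 9: PC=2 idx=2 pred=T actual=T -> ctr[2]=3
Ev 10: PC=2 idx=2 pred=T actual=T -> ctr[2]=3

Answer: 2 2 3 3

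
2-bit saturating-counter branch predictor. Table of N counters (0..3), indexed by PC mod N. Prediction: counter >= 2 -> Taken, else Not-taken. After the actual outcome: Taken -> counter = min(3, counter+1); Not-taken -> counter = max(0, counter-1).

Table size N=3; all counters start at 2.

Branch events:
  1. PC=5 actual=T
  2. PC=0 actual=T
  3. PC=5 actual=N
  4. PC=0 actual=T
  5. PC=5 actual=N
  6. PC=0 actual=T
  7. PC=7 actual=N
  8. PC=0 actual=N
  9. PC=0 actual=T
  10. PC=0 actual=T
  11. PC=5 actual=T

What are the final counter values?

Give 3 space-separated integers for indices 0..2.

Answer: 3 1 2

Derivation:
Ev 1: PC=5 idx=2 pred=T actual=T -> ctr[2]=3
Ev 2: PC=0 idx=0 pred=T actual=T -> ctr[0]=3
Ev 3: PC=5 idx=2 pred=T actual=N -> ctr[2]=2
Ev 4: PC=0 idx=0 pred=T actual=T -> ctr[0]=3
Ev 5: PC=5 idx=2 pred=T actual=N -> ctr[2]=1
Ev 6: PC=0 idx=0 pred=T actual=T -> ctr[0]=3
Ev 7: PC=7 idx=1 pred=T actual=N -> ctr[1]=1
Ev 8: PC=0 idx=0 pred=T actual=N -> ctr[0]=2
Ev 9: PC=0 idx=0 pred=T actual=T -> ctr[0]=3
Ev 10: PC=0 idx=0 pred=T actual=T -> ctr[0]=3
Ev 11: PC=5 idx=2 pred=N actual=T -> ctr[2]=2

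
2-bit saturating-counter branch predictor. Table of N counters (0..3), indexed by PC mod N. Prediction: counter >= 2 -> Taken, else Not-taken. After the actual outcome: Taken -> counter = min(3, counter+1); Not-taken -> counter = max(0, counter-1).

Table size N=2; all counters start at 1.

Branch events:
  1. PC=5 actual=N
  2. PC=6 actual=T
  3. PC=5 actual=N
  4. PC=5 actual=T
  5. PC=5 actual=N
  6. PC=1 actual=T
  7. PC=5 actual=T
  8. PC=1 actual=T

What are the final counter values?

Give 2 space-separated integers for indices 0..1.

Answer: 2 3

Derivation:
Ev 1: PC=5 idx=1 pred=N actual=N -> ctr[1]=0
Ev 2: PC=6 idx=0 pred=N actual=T -> ctr[0]=2
Ev 3: PC=5 idx=1 pred=N actual=N -> ctr[1]=0
Ev 4: PC=5 idx=1 pred=N actual=T -> ctr[1]=1
Ev 5: PC=5 idx=1 pred=N actual=N -> ctr[1]=0
Ev 6: PC=1 idx=1 pred=N actual=T -> ctr[1]=1
Ev 7: PC=5 idx=1 pred=N actual=T -> ctr[1]=2
Ev 8: PC=1 idx=1 pred=T actual=T -> ctr[1]=3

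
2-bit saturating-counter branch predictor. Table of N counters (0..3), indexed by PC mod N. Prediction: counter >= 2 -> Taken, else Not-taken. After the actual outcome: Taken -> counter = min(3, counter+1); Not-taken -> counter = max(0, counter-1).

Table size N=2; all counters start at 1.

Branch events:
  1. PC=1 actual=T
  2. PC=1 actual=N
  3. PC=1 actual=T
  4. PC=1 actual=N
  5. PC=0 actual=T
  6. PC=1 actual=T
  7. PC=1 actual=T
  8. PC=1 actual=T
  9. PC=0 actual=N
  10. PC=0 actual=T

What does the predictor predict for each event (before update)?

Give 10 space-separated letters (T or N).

Ev 1: PC=1 idx=1 pred=N actual=T -> ctr[1]=2
Ev 2: PC=1 idx=1 pred=T actual=N -> ctr[1]=1
Ev 3: PC=1 idx=1 pred=N actual=T -> ctr[1]=2
Ev 4: PC=1 idx=1 pred=T actual=N -> ctr[1]=1
Ev 5: PC=0 idx=0 pred=N actual=T -> ctr[0]=2
Ev 6: PC=1 idx=1 pred=N actual=T -> ctr[1]=2
Ev 7: PC=1 idx=1 pred=T actual=T -> ctr[1]=3
Ev 8: PC=1 idx=1 pred=T actual=T -> ctr[1]=3
Ev 9: PC=0 idx=0 pred=T actual=N -> ctr[0]=1
Ev 10: PC=0 idx=0 pred=N actual=T -> ctr[0]=2

Answer: N T N T N N T T T N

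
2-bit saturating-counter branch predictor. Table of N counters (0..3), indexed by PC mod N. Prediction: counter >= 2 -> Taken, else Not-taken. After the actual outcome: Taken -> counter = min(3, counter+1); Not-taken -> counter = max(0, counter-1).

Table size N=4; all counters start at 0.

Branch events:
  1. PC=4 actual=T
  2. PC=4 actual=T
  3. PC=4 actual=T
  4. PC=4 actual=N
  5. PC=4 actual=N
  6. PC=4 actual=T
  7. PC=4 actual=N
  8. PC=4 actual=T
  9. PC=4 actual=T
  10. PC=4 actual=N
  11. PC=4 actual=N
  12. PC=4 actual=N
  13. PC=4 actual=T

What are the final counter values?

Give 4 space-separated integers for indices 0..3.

Ev 1: PC=4 idx=0 pred=N actual=T -> ctr[0]=1
Ev 2: PC=4 idx=0 pred=N actual=T -> ctr[0]=2
Ev 3: PC=4 idx=0 pred=T actual=T -> ctr[0]=3
Ev 4: PC=4 idx=0 pred=T actual=N -> ctr[0]=2
Ev 5: PC=4 idx=0 pred=T actual=N -> ctr[0]=1
Ev 6: PC=4 idx=0 pred=N actual=T -> ctr[0]=2
Ev 7: PC=4 idx=0 pred=T actual=N -> ctr[0]=1
Ev 8: PC=4 idx=0 pred=N actual=T -> ctr[0]=2
Ev 9: PC=4 idx=0 pred=T actual=T -> ctr[0]=3
Ev 10: PC=4 idx=0 pred=T actual=N -> ctr[0]=2
Ev 11: PC=4 idx=0 pred=T actual=N -> ctr[0]=1
Ev 12: PC=4 idx=0 pred=N actual=N -> ctr[0]=0
Ev 13: PC=4 idx=0 pred=N actual=T -> ctr[0]=1

Answer: 1 0 0 0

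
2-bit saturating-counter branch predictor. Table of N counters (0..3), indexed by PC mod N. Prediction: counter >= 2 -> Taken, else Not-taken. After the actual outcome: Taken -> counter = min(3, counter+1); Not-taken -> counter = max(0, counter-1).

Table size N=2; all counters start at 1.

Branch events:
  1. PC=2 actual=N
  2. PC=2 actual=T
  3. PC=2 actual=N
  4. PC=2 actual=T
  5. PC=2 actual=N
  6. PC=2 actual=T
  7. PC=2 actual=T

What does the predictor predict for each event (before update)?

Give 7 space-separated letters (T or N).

Answer: N N N N N N N

Derivation:
Ev 1: PC=2 idx=0 pred=N actual=N -> ctr[0]=0
Ev 2: PC=2 idx=0 pred=N actual=T -> ctr[0]=1
Ev 3: PC=2 idx=0 pred=N actual=N -> ctr[0]=0
Ev 4: PC=2 idx=0 pred=N actual=T -> ctr[0]=1
Ev 5: PC=2 idx=0 pred=N actual=N -> ctr[0]=0
Ev 6: PC=2 idx=0 pred=N actual=T -> ctr[0]=1
Ev 7: PC=2 idx=0 pred=N actual=T -> ctr[0]=2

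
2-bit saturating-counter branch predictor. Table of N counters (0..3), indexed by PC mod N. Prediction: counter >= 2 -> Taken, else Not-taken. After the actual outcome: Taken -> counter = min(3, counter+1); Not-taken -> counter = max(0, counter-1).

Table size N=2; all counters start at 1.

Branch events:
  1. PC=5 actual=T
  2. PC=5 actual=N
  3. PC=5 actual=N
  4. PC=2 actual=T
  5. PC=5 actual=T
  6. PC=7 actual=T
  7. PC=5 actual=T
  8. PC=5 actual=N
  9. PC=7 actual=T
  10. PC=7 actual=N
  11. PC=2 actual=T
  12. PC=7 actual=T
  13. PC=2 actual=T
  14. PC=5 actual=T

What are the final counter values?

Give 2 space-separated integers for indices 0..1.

Ev 1: PC=5 idx=1 pred=N actual=T -> ctr[1]=2
Ev 2: PC=5 idx=1 pred=T actual=N -> ctr[1]=1
Ev 3: PC=5 idx=1 pred=N actual=N -> ctr[1]=0
Ev 4: PC=2 idx=0 pred=N actual=T -> ctr[0]=2
Ev 5: PC=5 idx=1 pred=N actual=T -> ctr[1]=1
Ev 6: PC=7 idx=1 pred=N actual=T -> ctr[1]=2
Ev 7: PC=5 idx=1 pred=T actual=T -> ctr[1]=3
Ev 8: PC=5 idx=1 pred=T actual=N -> ctr[1]=2
Ev 9: PC=7 idx=1 pred=T actual=T -> ctr[1]=3
Ev 10: PC=7 idx=1 pred=T actual=N -> ctr[1]=2
Ev 11: PC=2 idx=0 pred=T actual=T -> ctr[0]=3
Ev 12: PC=7 idx=1 pred=T actual=T -> ctr[1]=3
Ev 13: PC=2 idx=0 pred=T actual=T -> ctr[0]=3
Ev 14: PC=5 idx=1 pred=T actual=T -> ctr[1]=3

Answer: 3 3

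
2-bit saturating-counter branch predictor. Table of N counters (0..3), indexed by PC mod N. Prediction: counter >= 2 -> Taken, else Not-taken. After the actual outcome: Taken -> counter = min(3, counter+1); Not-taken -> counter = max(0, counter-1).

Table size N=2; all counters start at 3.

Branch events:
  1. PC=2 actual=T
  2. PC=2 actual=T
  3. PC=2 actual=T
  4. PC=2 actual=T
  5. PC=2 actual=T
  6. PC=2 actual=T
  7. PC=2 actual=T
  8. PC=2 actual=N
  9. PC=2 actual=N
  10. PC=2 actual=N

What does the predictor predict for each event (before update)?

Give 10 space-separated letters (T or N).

Answer: T T T T T T T T T N

Derivation:
Ev 1: PC=2 idx=0 pred=T actual=T -> ctr[0]=3
Ev 2: PC=2 idx=0 pred=T actual=T -> ctr[0]=3
Ev 3: PC=2 idx=0 pred=T actual=T -> ctr[0]=3
Ev 4: PC=2 idx=0 pred=T actual=T -> ctr[0]=3
Ev 5: PC=2 idx=0 pred=T actual=T -> ctr[0]=3
Ev 6: PC=2 idx=0 pred=T actual=T -> ctr[0]=3
Ev 7: PC=2 idx=0 pred=T actual=T -> ctr[0]=3
Ev 8: PC=2 idx=0 pred=T actual=N -> ctr[0]=2
Ev 9: PC=2 idx=0 pred=T actual=N -> ctr[0]=1
Ev 10: PC=2 idx=0 pred=N actual=N -> ctr[0]=0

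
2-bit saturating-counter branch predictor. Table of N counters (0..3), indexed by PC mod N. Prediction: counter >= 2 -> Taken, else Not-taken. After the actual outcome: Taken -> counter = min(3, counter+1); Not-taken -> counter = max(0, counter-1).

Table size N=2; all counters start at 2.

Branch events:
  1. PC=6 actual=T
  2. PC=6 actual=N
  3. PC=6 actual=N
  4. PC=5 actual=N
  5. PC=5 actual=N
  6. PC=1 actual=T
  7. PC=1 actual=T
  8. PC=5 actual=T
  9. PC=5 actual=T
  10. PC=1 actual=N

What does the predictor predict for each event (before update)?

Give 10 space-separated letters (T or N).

Ev 1: PC=6 idx=0 pred=T actual=T -> ctr[0]=3
Ev 2: PC=6 idx=0 pred=T actual=N -> ctr[0]=2
Ev 3: PC=6 idx=0 pred=T actual=N -> ctr[0]=1
Ev 4: PC=5 idx=1 pred=T actual=N -> ctr[1]=1
Ev 5: PC=5 idx=1 pred=N actual=N -> ctr[1]=0
Ev 6: PC=1 idx=1 pred=N actual=T -> ctr[1]=1
Ev 7: PC=1 idx=1 pred=N actual=T -> ctr[1]=2
Ev 8: PC=5 idx=1 pred=T actual=T -> ctr[1]=3
Ev 9: PC=5 idx=1 pred=T actual=T -> ctr[1]=3
Ev 10: PC=1 idx=1 pred=T actual=N -> ctr[1]=2

Answer: T T T T N N N T T T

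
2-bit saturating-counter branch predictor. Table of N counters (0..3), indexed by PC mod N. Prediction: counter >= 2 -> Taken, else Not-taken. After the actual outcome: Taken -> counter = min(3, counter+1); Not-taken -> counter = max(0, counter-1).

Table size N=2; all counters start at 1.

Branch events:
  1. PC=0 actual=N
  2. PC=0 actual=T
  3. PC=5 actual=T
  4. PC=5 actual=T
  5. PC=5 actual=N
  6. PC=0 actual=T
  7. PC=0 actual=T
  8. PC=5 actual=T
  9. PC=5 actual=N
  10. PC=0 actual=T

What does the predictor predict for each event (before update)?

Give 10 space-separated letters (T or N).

Ev 1: PC=0 idx=0 pred=N actual=N -> ctr[0]=0
Ev 2: PC=0 idx=0 pred=N actual=T -> ctr[0]=1
Ev 3: PC=5 idx=1 pred=N actual=T -> ctr[1]=2
Ev 4: PC=5 idx=1 pred=T actual=T -> ctr[1]=3
Ev 5: PC=5 idx=1 pred=T actual=N -> ctr[1]=2
Ev 6: PC=0 idx=0 pred=N actual=T -> ctr[0]=2
Ev 7: PC=0 idx=0 pred=T actual=T -> ctr[0]=3
Ev 8: PC=5 idx=1 pred=T actual=T -> ctr[1]=3
Ev 9: PC=5 idx=1 pred=T actual=N -> ctr[1]=2
Ev 10: PC=0 idx=0 pred=T actual=T -> ctr[0]=3

Answer: N N N T T N T T T T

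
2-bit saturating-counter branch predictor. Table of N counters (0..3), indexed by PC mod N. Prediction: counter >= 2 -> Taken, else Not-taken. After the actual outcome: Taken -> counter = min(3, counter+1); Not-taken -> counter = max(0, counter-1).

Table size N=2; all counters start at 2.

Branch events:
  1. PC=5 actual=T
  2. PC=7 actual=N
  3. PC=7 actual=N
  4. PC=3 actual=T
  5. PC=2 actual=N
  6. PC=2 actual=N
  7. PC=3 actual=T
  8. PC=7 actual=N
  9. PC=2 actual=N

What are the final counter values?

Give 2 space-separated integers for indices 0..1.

Ev 1: PC=5 idx=1 pred=T actual=T -> ctr[1]=3
Ev 2: PC=7 idx=1 pred=T actual=N -> ctr[1]=2
Ev 3: PC=7 idx=1 pred=T actual=N -> ctr[1]=1
Ev 4: PC=3 idx=1 pred=N actual=T -> ctr[1]=2
Ev 5: PC=2 idx=0 pred=T actual=N -> ctr[0]=1
Ev 6: PC=2 idx=0 pred=N actual=N -> ctr[0]=0
Ev 7: PC=3 idx=1 pred=T actual=T -> ctr[1]=3
Ev 8: PC=7 idx=1 pred=T actual=N -> ctr[1]=2
Ev 9: PC=2 idx=0 pred=N actual=N -> ctr[0]=0

Answer: 0 2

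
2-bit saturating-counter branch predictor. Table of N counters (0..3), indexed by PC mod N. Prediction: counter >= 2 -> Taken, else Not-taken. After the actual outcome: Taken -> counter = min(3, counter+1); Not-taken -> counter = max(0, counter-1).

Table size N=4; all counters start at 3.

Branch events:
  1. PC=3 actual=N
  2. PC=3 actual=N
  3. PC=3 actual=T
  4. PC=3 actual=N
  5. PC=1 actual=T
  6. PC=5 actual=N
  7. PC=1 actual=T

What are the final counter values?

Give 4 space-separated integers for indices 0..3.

Ev 1: PC=3 idx=3 pred=T actual=N -> ctr[3]=2
Ev 2: PC=3 idx=3 pred=T actual=N -> ctr[3]=1
Ev 3: PC=3 idx=3 pred=N actual=T -> ctr[3]=2
Ev 4: PC=3 idx=3 pred=T actual=N -> ctr[3]=1
Ev 5: PC=1 idx=1 pred=T actual=T -> ctr[1]=3
Ev 6: PC=5 idx=1 pred=T actual=N -> ctr[1]=2
Ev 7: PC=1 idx=1 pred=T actual=T -> ctr[1]=3

Answer: 3 3 3 1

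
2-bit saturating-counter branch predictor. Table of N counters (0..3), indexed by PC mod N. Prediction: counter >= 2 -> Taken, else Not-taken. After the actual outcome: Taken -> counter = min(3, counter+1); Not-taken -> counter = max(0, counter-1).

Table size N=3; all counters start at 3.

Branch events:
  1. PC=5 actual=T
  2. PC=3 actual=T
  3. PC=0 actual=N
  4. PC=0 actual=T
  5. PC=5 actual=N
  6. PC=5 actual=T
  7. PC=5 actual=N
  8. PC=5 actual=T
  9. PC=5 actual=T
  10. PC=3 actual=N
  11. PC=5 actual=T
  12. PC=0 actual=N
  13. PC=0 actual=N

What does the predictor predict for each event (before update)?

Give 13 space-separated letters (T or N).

Answer: T T T T T T T T T T T T N

Derivation:
Ev 1: PC=5 idx=2 pred=T actual=T -> ctr[2]=3
Ev 2: PC=3 idx=0 pred=T actual=T -> ctr[0]=3
Ev 3: PC=0 idx=0 pred=T actual=N -> ctr[0]=2
Ev 4: PC=0 idx=0 pred=T actual=T -> ctr[0]=3
Ev 5: PC=5 idx=2 pred=T actual=N -> ctr[2]=2
Ev 6: PC=5 idx=2 pred=T actual=T -> ctr[2]=3
Ev 7: PC=5 idx=2 pred=T actual=N -> ctr[2]=2
Ev 8: PC=5 idx=2 pred=T actual=T -> ctr[2]=3
Ev 9: PC=5 idx=2 pred=T actual=T -> ctr[2]=3
Ev 10: PC=3 idx=0 pred=T actual=N -> ctr[0]=2
Ev 11: PC=5 idx=2 pred=T actual=T -> ctr[2]=3
Ev 12: PC=0 idx=0 pred=T actual=N -> ctr[0]=1
Ev 13: PC=0 idx=0 pred=N actual=N -> ctr[0]=0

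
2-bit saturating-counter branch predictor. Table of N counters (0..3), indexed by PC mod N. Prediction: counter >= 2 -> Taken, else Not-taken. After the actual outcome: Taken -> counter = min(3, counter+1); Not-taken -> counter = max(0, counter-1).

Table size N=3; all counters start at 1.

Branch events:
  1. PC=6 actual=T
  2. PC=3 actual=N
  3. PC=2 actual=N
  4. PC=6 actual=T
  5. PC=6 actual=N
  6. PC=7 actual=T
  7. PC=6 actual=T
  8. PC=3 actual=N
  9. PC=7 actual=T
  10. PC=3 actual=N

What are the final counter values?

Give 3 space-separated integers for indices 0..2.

Ev 1: PC=6 idx=0 pred=N actual=T -> ctr[0]=2
Ev 2: PC=3 idx=0 pred=T actual=N -> ctr[0]=1
Ev 3: PC=2 idx=2 pred=N actual=N -> ctr[2]=0
Ev 4: PC=6 idx=0 pred=N actual=T -> ctr[0]=2
Ev 5: PC=6 idx=0 pred=T actual=N -> ctr[0]=1
Ev 6: PC=7 idx=1 pred=N actual=T -> ctr[1]=2
Ev 7: PC=6 idx=0 pred=N actual=T -> ctr[0]=2
Ev 8: PC=3 idx=0 pred=T actual=N -> ctr[0]=1
Ev 9: PC=7 idx=1 pred=T actual=T -> ctr[1]=3
Ev 10: PC=3 idx=0 pred=N actual=N -> ctr[0]=0

Answer: 0 3 0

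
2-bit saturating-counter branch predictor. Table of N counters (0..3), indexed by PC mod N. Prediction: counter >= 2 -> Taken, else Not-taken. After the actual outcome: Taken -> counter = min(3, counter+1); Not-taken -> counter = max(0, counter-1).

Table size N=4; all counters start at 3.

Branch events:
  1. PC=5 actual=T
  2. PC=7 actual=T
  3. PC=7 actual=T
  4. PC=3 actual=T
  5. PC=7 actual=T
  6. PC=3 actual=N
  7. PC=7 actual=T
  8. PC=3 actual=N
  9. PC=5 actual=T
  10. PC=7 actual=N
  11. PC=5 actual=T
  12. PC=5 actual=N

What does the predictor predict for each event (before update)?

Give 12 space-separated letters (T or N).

Ev 1: PC=5 idx=1 pred=T actual=T -> ctr[1]=3
Ev 2: PC=7 idx=3 pred=T actual=T -> ctr[3]=3
Ev 3: PC=7 idx=3 pred=T actual=T -> ctr[3]=3
Ev 4: PC=3 idx=3 pred=T actual=T -> ctr[3]=3
Ev 5: PC=7 idx=3 pred=T actual=T -> ctr[3]=3
Ev 6: PC=3 idx=3 pred=T actual=N -> ctr[3]=2
Ev 7: PC=7 idx=3 pred=T actual=T -> ctr[3]=3
Ev 8: PC=3 idx=3 pred=T actual=N -> ctr[3]=2
Ev 9: PC=5 idx=1 pred=T actual=T -> ctr[1]=3
Ev 10: PC=7 idx=3 pred=T actual=N -> ctr[3]=1
Ev 11: PC=5 idx=1 pred=T actual=T -> ctr[1]=3
Ev 12: PC=5 idx=1 pred=T actual=N -> ctr[1]=2

Answer: T T T T T T T T T T T T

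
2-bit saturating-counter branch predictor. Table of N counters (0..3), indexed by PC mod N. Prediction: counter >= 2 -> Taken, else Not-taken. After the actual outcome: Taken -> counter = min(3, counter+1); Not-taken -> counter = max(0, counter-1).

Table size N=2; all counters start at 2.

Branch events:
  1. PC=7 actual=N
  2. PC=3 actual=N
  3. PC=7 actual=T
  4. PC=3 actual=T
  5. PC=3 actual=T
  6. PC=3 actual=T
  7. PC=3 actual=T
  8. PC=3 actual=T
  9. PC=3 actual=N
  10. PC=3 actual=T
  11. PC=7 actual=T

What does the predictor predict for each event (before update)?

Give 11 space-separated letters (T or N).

Answer: T N N N T T T T T T T

Derivation:
Ev 1: PC=7 idx=1 pred=T actual=N -> ctr[1]=1
Ev 2: PC=3 idx=1 pred=N actual=N -> ctr[1]=0
Ev 3: PC=7 idx=1 pred=N actual=T -> ctr[1]=1
Ev 4: PC=3 idx=1 pred=N actual=T -> ctr[1]=2
Ev 5: PC=3 idx=1 pred=T actual=T -> ctr[1]=3
Ev 6: PC=3 idx=1 pred=T actual=T -> ctr[1]=3
Ev 7: PC=3 idx=1 pred=T actual=T -> ctr[1]=3
Ev 8: PC=3 idx=1 pred=T actual=T -> ctr[1]=3
Ev 9: PC=3 idx=1 pred=T actual=N -> ctr[1]=2
Ev 10: PC=3 idx=1 pred=T actual=T -> ctr[1]=3
Ev 11: PC=7 idx=1 pred=T actual=T -> ctr[1]=3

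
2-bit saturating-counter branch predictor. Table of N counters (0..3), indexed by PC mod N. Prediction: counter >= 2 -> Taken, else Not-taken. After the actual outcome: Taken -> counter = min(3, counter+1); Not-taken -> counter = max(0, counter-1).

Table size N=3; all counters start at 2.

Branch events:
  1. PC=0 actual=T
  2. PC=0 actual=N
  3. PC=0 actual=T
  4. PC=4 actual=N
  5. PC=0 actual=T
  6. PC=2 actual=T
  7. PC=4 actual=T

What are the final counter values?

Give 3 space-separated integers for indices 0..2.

Ev 1: PC=0 idx=0 pred=T actual=T -> ctr[0]=3
Ev 2: PC=0 idx=0 pred=T actual=N -> ctr[0]=2
Ev 3: PC=0 idx=0 pred=T actual=T -> ctr[0]=3
Ev 4: PC=4 idx=1 pred=T actual=N -> ctr[1]=1
Ev 5: PC=0 idx=0 pred=T actual=T -> ctr[0]=3
Ev 6: PC=2 idx=2 pred=T actual=T -> ctr[2]=3
Ev 7: PC=4 idx=1 pred=N actual=T -> ctr[1]=2

Answer: 3 2 3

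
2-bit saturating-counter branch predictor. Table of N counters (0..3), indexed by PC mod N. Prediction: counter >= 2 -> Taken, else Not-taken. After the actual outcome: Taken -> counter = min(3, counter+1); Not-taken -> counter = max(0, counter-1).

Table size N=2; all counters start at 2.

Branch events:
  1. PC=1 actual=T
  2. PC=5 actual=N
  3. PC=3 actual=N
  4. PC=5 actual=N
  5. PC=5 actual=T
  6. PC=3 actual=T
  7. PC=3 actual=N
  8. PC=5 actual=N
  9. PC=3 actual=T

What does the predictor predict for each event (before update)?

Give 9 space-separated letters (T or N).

Answer: T T T N N N T N N

Derivation:
Ev 1: PC=1 idx=1 pred=T actual=T -> ctr[1]=3
Ev 2: PC=5 idx=1 pred=T actual=N -> ctr[1]=2
Ev 3: PC=3 idx=1 pred=T actual=N -> ctr[1]=1
Ev 4: PC=5 idx=1 pred=N actual=N -> ctr[1]=0
Ev 5: PC=5 idx=1 pred=N actual=T -> ctr[1]=1
Ev 6: PC=3 idx=1 pred=N actual=T -> ctr[1]=2
Ev 7: PC=3 idx=1 pred=T actual=N -> ctr[1]=1
Ev 8: PC=5 idx=1 pred=N actual=N -> ctr[1]=0
Ev 9: PC=3 idx=1 pred=N actual=T -> ctr[1]=1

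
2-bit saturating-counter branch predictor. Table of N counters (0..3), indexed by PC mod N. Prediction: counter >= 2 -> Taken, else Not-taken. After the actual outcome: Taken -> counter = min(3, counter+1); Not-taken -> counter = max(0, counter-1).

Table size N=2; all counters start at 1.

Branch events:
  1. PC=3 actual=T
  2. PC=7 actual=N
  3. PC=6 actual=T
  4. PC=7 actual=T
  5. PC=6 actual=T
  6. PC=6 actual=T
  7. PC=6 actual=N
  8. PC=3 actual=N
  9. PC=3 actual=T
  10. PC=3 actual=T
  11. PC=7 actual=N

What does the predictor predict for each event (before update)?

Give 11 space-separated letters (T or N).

Answer: N T N N T T T T N T T

Derivation:
Ev 1: PC=3 idx=1 pred=N actual=T -> ctr[1]=2
Ev 2: PC=7 idx=1 pred=T actual=N -> ctr[1]=1
Ev 3: PC=6 idx=0 pred=N actual=T -> ctr[0]=2
Ev 4: PC=7 idx=1 pred=N actual=T -> ctr[1]=2
Ev 5: PC=6 idx=0 pred=T actual=T -> ctr[0]=3
Ev 6: PC=6 idx=0 pred=T actual=T -> ctr[0]=3
Ev 7: PC=6 idx=0 pred=T actual=N -> ctr[0]=2
Ev 8: PC=3 idx=1 pred=T actual=N -> ctr[1]=1
Ev 9: PC=3 idx=1 pred=N actual=T -> ctr[1]=2
Ev 10: PC=3 idx=1 pred=T actual=T -> ctr[1]=3
Ev 11: PC=7 idx=1 pred=T actual=N -> ctr[1]=2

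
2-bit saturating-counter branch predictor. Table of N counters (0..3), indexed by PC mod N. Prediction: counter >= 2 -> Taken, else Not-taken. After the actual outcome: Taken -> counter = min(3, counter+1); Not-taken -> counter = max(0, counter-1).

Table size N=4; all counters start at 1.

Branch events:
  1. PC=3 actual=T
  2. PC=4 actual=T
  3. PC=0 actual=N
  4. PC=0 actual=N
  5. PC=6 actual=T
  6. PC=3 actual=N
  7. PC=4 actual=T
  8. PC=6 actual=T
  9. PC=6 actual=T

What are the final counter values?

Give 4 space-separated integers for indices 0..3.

Ev 1: PC=3 idx=3 pred=N actual=T -> ctr[3]=2
Ev 2: PC=4 idx=0 pred=N actual=T -> ctr[0]=2
Ev 3: PC=0 idx=0 pred=T actual=N -> ctr[0]=1
Ev 4: PC=0 idx=0 pred=N actual=N -> ctr[0]=0
Ev 5: PC=6 idx=2 pred=N actual=T -> ctr[2]=2
Ev 6: PC=3 idx=3 pred=T actual=N -> ctr[3]=1
Ev 7: PC=4 idx=0 pred=N actual=T -> ctr[0]=1
Ev 8: PC=6 idx=2 pred=T actual=T -> ctr[2]=3
Ev 9: PC=6 idx=2 pred=T actual=T -> ctr[2]=3

Answer: 1 1 3 1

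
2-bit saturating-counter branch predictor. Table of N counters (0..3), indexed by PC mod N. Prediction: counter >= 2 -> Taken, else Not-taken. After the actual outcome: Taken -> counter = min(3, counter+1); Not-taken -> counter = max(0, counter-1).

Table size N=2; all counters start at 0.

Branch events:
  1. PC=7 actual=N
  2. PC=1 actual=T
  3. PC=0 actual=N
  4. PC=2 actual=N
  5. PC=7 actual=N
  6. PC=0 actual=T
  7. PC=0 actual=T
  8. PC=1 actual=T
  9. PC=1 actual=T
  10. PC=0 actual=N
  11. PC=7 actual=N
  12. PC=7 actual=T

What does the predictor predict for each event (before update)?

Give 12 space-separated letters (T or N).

Ev 1: PC=7 idx=1 pred=N actual=N -> ctr[1]=0
Ev 2: PC=1 idx=1 pred=N actual=T -> ctr[1]=1
Ev 3: PC=0 idx=0 pred=N actual=N -> ctr[0]=0
Ev 4: PC=2 idx=0 pred=N actual=N -> ctr[0]=0
Ev 5: PC=7 idx=1 pred=N actual=N -> ctr[1]=0
Ev 6: PC=0 idx=0 pred=N actual=T -> ctr[0]=1
Ev 7: PC=0 idx=0 pred=N actual=T -> ctr[0]=2
Ev 8: PC=1 idx=1 pred=N actual=T -> ctr[1]=1
Ev 9: PC=1 idx=1 pred=N actual=T -> ctr[1]=2
Ev 10: PC=0 idx=0 pred=T actual=N -> ctr[0]=1
Ev 11: PC=7 idx=1 pred=T actual=N -> ctr[1]=1
Ev 12: PC=7 idx=1 pred=N actual=T -> ctr[1]=2

Answer: N N N N N N N N N T T N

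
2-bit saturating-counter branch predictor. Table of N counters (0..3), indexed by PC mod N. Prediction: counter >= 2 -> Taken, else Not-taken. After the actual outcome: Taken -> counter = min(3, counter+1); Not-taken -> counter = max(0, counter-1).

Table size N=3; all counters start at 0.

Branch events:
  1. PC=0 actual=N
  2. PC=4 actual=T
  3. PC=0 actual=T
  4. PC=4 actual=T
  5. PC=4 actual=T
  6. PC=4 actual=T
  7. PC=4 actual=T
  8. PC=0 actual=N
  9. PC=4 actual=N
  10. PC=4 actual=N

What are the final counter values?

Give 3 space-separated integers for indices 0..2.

Ev 1: PC=0 idx=0 pred=N actual=N -> ctr[0]=0
Ev 2: PC=4 idx=1 pred=N actual=T -> ctr[1]=1
Ev 3: PC=0 idx=0 pred=N actual=T -> ctr[0]=1
Ev 4: PC=4 idx=1 pred=N actual=T -> ctr[1]=2
Ev 5: PC=4 idx=1 pred=T actual=T -> ctr[1]=3
Ev 6: PC=4 idx=1 pred=T actual=T -> ctr[1]=3
Ev 7: PC=4 idx=1 pred=T actual=T -> ctr[1]=3
Ev 8: PC=0 idx=0 pred=N actual=N -> ctr[0]=0
Ev 9: PC=4 idx=1 pred=T actual=N -> ctr[1]=2
Ev 10: PC=4 idx=1 pred=T actual=N -> ctr[1]=1

Answer: 0 1 0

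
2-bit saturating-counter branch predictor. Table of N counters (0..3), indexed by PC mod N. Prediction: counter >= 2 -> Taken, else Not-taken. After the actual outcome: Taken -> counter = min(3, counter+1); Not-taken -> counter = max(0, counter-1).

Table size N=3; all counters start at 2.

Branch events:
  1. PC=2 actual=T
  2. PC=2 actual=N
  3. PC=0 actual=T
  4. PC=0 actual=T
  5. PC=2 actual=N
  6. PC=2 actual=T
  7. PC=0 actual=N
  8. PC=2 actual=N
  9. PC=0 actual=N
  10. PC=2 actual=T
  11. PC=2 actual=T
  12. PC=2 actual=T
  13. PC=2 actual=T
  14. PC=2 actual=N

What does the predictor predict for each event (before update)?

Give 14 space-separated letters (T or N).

Answer: T T T T T N T T T N T T T T

Derivation:
Ev 1: PC=2 idx=2 pred=T actual=T -> ctr[2]=3
Ev 2: PC=2 idx=2 pred=T actual=N -> ctr[2]=2
Ev 3: PC=0 idx=0 pred=T actual=T -> ctr[0]=3
Ev 4: PC=0 idx=0 pred=T actual=T -> ctr[0]=3
Ev 5: PC=2 idx=2 pred=T actual=N -> ctr[2]=1
Ev 6: PC=2 idx=2 pred=N actual=T -> ctr[2]=2
Ev 7: PC=0 idx=0 pred=T actual=N -> ctr[0]=2
Ev 8: PC=2 idx=2 pred=T actual=N -> ctr[2]=1
Ev 9: PC=0 idx=0 pred=T actual=N -> ctr[0]=1
Ev 10: PC=2 idx=2 pred=N actual=T -> ctr[2]=2
Ev 11: PC=2 idx=2 pred=T actual=T -> ctr[2]=3
Ev 12: PC=2 idx=2 pred=T actual=T -> ctr[2]=3
Ev 13: PC=2 idx=2 pred=T actual=T -> ctr[2]=3
Ev 14: PC=2 idx=2 pred=T actual=N -> ctr[2]=2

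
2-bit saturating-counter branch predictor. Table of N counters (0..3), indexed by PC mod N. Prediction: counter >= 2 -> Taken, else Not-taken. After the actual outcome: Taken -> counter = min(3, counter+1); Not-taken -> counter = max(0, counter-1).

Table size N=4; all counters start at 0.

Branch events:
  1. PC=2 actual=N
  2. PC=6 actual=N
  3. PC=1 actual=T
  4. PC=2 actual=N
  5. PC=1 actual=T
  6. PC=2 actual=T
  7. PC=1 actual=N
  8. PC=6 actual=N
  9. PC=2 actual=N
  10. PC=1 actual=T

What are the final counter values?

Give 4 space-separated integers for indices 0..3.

Answer: 0 2 0 0

Derivation:
Ev 1: PC=2 idx=2 pred=N actual=N -> ctr[2]=0
Ev 2: PC=6 idx=2 pred=N actual=N -> ctr[2]=0
Ev 3: PC=1 idx=1 pred=N actual=T -> ctr[1]=1
Ev 4: PC=2 idx=2 pred=N actual=N -> ctr[2]=0
Ev 5: PC=1 idx=1 pred=N actual=T -> ctr[1]=2
Ev 6: PC=2 idx=2 pred=N actual=T -> ctr[2]=1
Ev 7: PC=1 idx=1 pred=T actual=N -> ctr[1]=1
Ev 8: PC=6 idx=2 pred=N actual=N -> ctr[2]=0
Ev 9: PC=2 idx=2 pred=N actual=N -> ctr[2]=0
Ev 10: PC=1 idx=1 pred=N actual=T -> ctr[1]=2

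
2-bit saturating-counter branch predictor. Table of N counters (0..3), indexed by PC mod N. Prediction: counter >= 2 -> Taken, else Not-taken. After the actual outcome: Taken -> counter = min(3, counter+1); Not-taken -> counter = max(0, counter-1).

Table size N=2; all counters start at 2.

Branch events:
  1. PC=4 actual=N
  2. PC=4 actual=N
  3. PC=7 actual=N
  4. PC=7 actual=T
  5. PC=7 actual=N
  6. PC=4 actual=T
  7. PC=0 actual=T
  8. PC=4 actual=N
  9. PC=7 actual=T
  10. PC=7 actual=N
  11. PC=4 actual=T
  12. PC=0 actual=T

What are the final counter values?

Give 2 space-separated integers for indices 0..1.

Answer: 3 1

Derivation:
Ev 1: PC=4 idx=0 pred=T actual=N -> ctr[0]=1
Ev 2: PC=4 idx=0 pred=N actual=N -> ctr[0]=0
Ev 3: PC=7 idx=1 pred=T actual=N -> ctr[1]=1
Ev 4: PC=7 idx=1 pred=N actual=T -> ctr[1]=2
Ev 5: PC=7 idx=1 pred=T actual=N -> ctr[1]=1
Ev 6: PC=4 idx=0 pred=N actual=T -> ctr[0]=1
Ev 7: PC=0 idx=0 pred=N actual=T -> ctr[0]=2
Ev 8: PC=4 idx=0 pred=T actual=N -> ctr[0]=1
Ev 9: PC=7 idx=1 pred=N actual=T -> ctr[1]=2
Ev 10: PC=7 idx=1 pred=T actual=N -> ctr[1]=1
Ev 11: PC=4 idx=0 pred=N actual=T -> ctr[0]=2
Ev 12: PC=0 idx=0 pred=T actual=T -> ctr[0]=3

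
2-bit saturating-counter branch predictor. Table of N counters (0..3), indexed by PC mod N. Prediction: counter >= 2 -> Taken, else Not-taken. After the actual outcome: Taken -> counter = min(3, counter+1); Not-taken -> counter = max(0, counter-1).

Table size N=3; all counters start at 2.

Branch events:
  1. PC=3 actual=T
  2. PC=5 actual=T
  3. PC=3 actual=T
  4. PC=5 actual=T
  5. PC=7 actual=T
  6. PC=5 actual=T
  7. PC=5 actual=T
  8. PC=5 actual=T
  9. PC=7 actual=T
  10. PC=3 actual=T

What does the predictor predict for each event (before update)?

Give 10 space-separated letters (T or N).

Answer: T T T T T T T T T T

Derivation:
Ev 1: PC=3 idx=0 pred=T actual=T -> ctr[0]=3
Ev 2: PC=5 idx=2 pred=T actual=T -> ctr[2]=3
Ev 3: PC=3 idx=0 pred=T actual=T -> ctr[0]=3
Ev 4: PC=5 idx=2 pred=T actual=T -> ctr[2]=3
Ev 5: PC=7 idx=1 pred=T actual=T -> ctr[1]=3
Ev 6: PC=5 idx=2 pred=T actual=T -> ctr[2]=3
Ev 7: PC=5 idx=2 pred=T actual=T -> ctr[2]=3
Ev 8: PC=5 idx=2 pred=T actual=T -> ctr[2]=3
Ev 9: PC=7 idx=1 pred=T actual=T -> ctr[1]=3
Ev 10: PC=3 idx=0 pred=T actual=T -> ctr[0]=3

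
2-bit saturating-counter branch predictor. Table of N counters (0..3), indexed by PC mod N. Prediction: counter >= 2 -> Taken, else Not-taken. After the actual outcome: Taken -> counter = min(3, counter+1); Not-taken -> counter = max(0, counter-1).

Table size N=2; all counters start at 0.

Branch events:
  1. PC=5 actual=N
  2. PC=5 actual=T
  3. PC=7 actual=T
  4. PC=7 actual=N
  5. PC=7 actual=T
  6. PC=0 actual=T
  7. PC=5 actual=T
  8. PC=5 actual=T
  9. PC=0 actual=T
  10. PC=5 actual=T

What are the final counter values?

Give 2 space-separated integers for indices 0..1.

Answer: 2 3

Derivation:
Ev 1: PC=5 idx=1 pred=N actual=N -> ctr[1]=0
Ev 2: PC=5 idx=1 pred=N actual=T -> ctr[1]=1
Ev 3: PC=7 idx=1 pred=N actual=T -> ctr[1]=2
Ev 4: PC=7 idx=1 pred=T actual=N -> ctr[1]=1
Ev 5: PC=7 idx=1 pred=N actual=T -> ctr[1]=2
Ev 6: PC=0 idx=0 pred=N actual=T -> ctr[0]=1
Ev 7: PC=5 idx=1 pred=T actual=T -> ctr[1]=3
Ev 8: PC=5 idx=1 pred=T actual=T -> ctr[1]=3
Ev 9: PC=0 idx=0 pred=N actual=T -> ctr[0]=2
Ev 10: PC=5 idx=1 pred=T actual=T -> ctr[1]=3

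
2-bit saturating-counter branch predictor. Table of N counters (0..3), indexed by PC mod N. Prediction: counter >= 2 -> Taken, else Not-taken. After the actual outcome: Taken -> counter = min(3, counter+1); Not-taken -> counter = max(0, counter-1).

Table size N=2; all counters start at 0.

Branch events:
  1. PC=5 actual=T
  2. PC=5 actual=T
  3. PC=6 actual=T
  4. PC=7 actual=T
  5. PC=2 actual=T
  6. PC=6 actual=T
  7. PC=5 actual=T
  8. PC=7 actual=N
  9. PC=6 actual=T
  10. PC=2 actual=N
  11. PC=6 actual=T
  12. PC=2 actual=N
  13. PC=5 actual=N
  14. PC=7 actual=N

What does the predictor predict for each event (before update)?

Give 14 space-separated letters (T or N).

Ev 1: PC=5 idx=1 pred=N actual=T -> ctr[1]=1
Ev 2: PC=5 idx=1 pred=N actual=T -> ctr[1]=2
Ev 3: PC=6 idx=0 pred=N actual=T -> ctr[0]=1
Ev 4: PC=7 idx=1 pred=T actual=T -> ctr[1]=3
Ev 5: PC=2 idx=0 pred=N actual=T -> ctr[0]=2
Ev 6: PC=6 idx=0 pred=T actual=T -> ctr[0]=3
Ev 7: PC=5 idx=1 pred=T actual=T -> ctr[1]=3
Ev 8: PC=7 idx=1 pred=T actual=N -> ctr[1]=2
Ev 9: PC=6 idx=0 pred=T actual=T -> ctr[0]=3
Ev 10: PC=2 idx=0 pred=T actual=N -> ctr[0]=2
Ev 11: PC=6 idx=0 pred=T actual=T -> ctr[0]=3
Ev 12: PC=2 idx=0 pred=T actual=N -> ctr[0]=2
Ev 13: PC=5 idx=1 pred=T actual=N -> ctr[1]=1
Ev 14: PC=7 idx=1 pred=N actual=N -> ctr[1]=0

Answer: N N N T N T T T T T T T T N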